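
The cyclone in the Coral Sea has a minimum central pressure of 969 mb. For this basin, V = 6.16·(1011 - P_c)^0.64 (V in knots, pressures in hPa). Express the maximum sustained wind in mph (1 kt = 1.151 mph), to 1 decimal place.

77.5 mph

ΔP = 1011 − 969 = 42 mb.
V ≈ 6.16 × 42^0.64 = 6.16 × 10.937 ≈ 67.369 kt.
67.369 × 1.151 ≈ 77.54 mph → 77.5 mph.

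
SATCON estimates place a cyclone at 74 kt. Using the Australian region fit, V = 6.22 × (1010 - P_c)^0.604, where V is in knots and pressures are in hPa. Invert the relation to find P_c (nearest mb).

ΔP = (V / 6.22)^(1/0.604) = (74/6.22)^1.656.
74/6.22 = 11.897; 11.897^1.656 ≈ 60.33 mb.
P_c = 1010 − 60.33 = 949.67 ≈ 950 mb.

950 mb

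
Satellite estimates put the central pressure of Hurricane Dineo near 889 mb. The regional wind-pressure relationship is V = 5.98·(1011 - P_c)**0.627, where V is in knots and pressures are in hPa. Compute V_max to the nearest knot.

122 kt

ΔP = 1011 − 889 = 122 mb.
122^0.627 ≈ 20.330.
V ≈ 5.98 × 20.330 ≈ 121.6 kt.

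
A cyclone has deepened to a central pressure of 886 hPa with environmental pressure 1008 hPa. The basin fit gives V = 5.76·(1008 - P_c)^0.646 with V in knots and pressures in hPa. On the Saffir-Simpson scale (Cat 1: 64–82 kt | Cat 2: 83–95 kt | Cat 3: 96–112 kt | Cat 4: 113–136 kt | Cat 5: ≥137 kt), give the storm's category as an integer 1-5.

4

ΔP = 1008 − 886 = 122 hPa.
V ≈ 5.76 × 122^0.646 = 5.76 × 22.27 ≈ 128 kt.
128 kt falls in the Category 4 band.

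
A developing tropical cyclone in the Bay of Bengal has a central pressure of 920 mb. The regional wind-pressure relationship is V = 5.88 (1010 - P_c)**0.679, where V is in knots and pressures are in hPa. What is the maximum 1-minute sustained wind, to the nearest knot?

ΔP = 1010 − 920 = 90 mb.
90^0.679 ≈ 21.229.
V ≈ 5.88 × 21.229 ≈ 124.8 kt.

125 kt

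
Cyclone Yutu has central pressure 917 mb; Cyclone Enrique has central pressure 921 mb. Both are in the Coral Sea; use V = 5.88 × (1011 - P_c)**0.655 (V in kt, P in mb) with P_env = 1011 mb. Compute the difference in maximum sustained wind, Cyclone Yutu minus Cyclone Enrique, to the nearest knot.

3 kt

Cyclone Yutu: ΔP = 94; V ≈ 5.88 × 94^0.655 ≈ 115.29 kt.
Cyclone Enrique: ΔP = 90; V ≈ 5.88 × 90^0.655 ≈ 112.05 kt.
Difference ≈ 115.29 − 112.05 = 3.24 → 3 kt.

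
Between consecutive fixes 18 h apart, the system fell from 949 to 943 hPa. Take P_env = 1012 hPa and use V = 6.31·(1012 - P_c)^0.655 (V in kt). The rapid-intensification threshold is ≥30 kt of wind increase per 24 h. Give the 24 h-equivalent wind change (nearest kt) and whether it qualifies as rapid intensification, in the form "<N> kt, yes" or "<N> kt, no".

V₁: ΔP = 63, V ≈ 6.31 × 63^0.655 ≈ 95.19 kt.
V₂: ΔP = 69, V ≈ 6.31 × 69^0.655 ≈ 101.04 kt.
ΔV over 18 h = 5.85 kt → 24 h equivalent = 5.85 × 24/18 ≈ 7.80 kt.
8 kt < 30 kt ⇒ not rapid intensification.

8 kt, no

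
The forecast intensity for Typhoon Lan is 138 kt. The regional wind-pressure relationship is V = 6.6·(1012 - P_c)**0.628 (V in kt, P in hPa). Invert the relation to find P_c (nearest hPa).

ΔP = (V / 6.6)^(1/0.628) = (138/6.6)^1.592.
138/6.6 = 20.909; 20.909^1.592 ≈ 126.60 hPa.
P_c = 1012 − 126.60 = 885.40 ≈ 885 hPa.

885 hPa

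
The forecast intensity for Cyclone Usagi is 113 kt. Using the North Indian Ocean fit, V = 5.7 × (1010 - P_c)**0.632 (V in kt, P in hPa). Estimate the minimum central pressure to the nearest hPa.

ΔP = (V / 5.7)^(1/0.632) = (113/5.7)^1.582.
113/5.7 = 19.825; 19.825^1.582 ≈ 112.86 hPa.
P_c = 1010 − 112.86 = 897.14 ≈ 897 hPa.

897 hPa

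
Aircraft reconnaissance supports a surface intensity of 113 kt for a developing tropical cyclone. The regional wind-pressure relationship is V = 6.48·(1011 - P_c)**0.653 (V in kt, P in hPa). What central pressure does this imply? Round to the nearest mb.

931 mb

ΔP = (V / 6.48)^(1/0.653) = (113/6.48)^1.531.
113/6.48 = 17.438; 17.438^1.531 ≈ 79.66 mb.
P_c = 1011 − 79.66 = 931.34 ≈ 931 mb.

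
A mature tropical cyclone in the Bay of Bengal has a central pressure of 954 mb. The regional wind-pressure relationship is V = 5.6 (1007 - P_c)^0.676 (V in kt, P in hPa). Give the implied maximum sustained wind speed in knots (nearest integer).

82 kt

ΔP = 1007 − 954 = 53 mb.
53^0.676 ≈ 14.642.
V ≈ 5.6 × 14.642 ≈ 82.0 kt.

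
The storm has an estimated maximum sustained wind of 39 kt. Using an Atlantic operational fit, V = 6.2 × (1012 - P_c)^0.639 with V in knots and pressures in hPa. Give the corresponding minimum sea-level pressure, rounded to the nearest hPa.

ΔP = (V / 6.2)^(1/0.639) = (39/6.2)^1.565.
39/6.2 = 6.290; 6.290^1.565 ≈ 17.78 hPa.
P_c = 1012 − 17.78 = 994.22 ≈ 994 hPa.

994 hPa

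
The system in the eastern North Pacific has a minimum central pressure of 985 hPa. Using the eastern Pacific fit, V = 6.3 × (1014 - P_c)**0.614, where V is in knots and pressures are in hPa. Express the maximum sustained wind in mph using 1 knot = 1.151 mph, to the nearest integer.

ΔP = 1014 − 985 = 29 hPa.
V ≈ 6.3 × 29^0.614 = 6.3 × 7.905 ≈ 49.803 kt.
49.803 × 1.151 ≈ 57.32 mph → 57 mph.

57 mph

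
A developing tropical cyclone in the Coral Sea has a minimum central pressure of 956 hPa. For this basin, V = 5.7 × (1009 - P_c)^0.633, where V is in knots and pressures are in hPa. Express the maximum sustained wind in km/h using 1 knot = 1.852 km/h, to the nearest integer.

130 km/h

ΔP = 1009 − 956 = 53 hPa.
V ≈ 5.7 × 53^0.633 = 5.7 × 12.344 ≈ 70.363 kt.
70.363 × 1.852 ≈ 130.31 km/h → 130 km/h.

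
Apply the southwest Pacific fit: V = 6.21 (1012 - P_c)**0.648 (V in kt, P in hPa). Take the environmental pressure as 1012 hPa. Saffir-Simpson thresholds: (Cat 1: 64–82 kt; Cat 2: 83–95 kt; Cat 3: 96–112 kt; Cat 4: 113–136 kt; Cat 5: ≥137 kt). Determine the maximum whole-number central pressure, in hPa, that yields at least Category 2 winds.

Category 2 begins at V = 83 kt.
Required ΔP = (83/6.21)^(1/0.648) = 13.366^1.543 ≈ 54.66 hPa.
P_c ≤ 1012 − 54.66 = 957.34, so the highest integer P_c is 957 hPa.

957 hPa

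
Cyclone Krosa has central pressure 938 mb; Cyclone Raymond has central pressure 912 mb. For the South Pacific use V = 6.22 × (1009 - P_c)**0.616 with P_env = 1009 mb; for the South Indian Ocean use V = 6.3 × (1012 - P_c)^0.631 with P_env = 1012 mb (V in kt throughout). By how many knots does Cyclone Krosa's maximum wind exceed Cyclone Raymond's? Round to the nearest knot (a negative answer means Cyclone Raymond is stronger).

-29 kt

Cyclone Krosa: ΔP = 71; V ≈ 6.22 × 71^0.616 ≈ 85.93 kt.
Cyclone Raymond: ΔP = 100; V ≈ 6.3 × 100^0.631 ≈ 115.17 kt.
Difference ≈ 85.93 − 115.17 = -29.24 → -29 kt.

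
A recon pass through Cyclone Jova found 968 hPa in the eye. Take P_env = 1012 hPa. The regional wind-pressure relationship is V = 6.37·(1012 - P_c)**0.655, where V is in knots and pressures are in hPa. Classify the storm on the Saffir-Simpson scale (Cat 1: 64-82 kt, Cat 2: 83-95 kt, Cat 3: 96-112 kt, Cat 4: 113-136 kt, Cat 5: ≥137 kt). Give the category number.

1

ΔP = 1012 − 968 = 44 hPa.
V ≈ 6.37 × 44^0.655 = 6.37 × 11.93 ≈ 76 kt.
76 kt falls in the Category 1 band.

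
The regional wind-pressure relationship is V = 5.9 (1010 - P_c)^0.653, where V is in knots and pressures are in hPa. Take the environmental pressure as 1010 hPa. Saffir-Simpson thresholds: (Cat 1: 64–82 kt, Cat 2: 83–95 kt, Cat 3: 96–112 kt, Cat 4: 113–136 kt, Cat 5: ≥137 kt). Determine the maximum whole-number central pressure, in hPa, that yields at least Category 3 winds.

Category 3 begins at V = 96 kt.
Required ΔP = (96/5.9)^(1/0.653) = 16.271^1.531 ≈ 71.64 hPa.
P_c ≤ 1010 − 71.64 = 938.36, so the highest integer P_c is 938 hPa.

938 hPa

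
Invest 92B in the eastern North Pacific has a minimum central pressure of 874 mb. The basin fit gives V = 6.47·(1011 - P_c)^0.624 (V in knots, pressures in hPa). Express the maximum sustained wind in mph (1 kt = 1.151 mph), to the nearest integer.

ΔP = 1011 − 874 = 137 mb.
V ≈ 6.47 × 137^0.624 = 6.47 × 21.543 ≈ 139.386 kt.
139.386 × 1.151 ≈ 160.43 mph → 160 mph.

160 mph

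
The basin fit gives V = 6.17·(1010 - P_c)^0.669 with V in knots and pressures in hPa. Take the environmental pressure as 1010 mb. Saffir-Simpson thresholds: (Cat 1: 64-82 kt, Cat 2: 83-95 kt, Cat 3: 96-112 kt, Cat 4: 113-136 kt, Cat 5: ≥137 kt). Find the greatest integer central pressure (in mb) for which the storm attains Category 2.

961 mb

Category 2 begins at V = 83 kt.
Required ΔP = (83/6.17)^(1/0.669) = 13.452^1.495 ≈ 48.67 mb.
P_c ≤ 1010 − 48.67 = 961.33, so the highest integer P_c is 961 mb.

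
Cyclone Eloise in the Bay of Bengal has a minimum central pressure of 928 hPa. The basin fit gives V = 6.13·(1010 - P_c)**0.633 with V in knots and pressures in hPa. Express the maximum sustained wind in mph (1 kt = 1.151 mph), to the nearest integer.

ΔP = 1010 − 928 = 82 hPa.
V ≈ 6.13 × 82^0.633 = 6.13 × 16.272 ≈ 99.748 kt.
99.748 × 1.151 ≈ 114.81 mph → 115 mph.

115 mph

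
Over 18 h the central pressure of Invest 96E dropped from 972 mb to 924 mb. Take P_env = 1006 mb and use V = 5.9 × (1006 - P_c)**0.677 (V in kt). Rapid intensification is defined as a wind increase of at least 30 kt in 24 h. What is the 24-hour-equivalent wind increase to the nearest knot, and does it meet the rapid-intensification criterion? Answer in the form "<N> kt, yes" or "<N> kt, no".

V₁: ΔP = 34, V ≈ 5.9 × 34^0.677 ≈ 64.22 kt.
V₂: ΔP = 82, V ≈ 5.9 × 82^0.677 ≈ 116.55 kt.
ΔV over 18 h = 52.33 kt → 24 h equivalent = 52.33 × 24/18 ≈ 69.77 kt.
70 kt ≥ 30 kt ⇒ rapid intensification.

70 kt, yes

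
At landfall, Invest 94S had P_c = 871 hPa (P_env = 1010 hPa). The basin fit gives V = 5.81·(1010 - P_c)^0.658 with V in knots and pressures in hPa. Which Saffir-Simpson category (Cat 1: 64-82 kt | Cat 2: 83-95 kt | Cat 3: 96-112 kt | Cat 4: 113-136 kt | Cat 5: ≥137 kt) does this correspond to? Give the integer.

5

ΔP = 1010 − 871 = 139 hPa.
V ≈ 5.81 × 139^0.658 = 5.81 × 25.71 ≈ 149 kt.
149 kt falls in the Category 5 band.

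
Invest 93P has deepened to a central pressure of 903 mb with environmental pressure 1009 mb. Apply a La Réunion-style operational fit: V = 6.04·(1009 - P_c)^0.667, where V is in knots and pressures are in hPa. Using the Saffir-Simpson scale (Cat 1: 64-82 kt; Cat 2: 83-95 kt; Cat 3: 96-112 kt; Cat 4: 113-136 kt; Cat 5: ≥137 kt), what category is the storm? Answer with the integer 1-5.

ΔP = 1009 − 903 = 106 mb.
V ≈ 6.04 × 106^0.667 = 6.04 × 22.43 ≈ 135 kt.
135 kt falls in the Category 4 band.

4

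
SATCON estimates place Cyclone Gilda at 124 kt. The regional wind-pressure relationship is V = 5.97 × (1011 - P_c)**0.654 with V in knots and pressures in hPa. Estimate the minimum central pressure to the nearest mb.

ΔP = (V / 5.97)^(1/0.654) = (124/5.97)^1.529.
124/5.97 = 20.771; 20.771^1.529 ≈ 103.38 mb.
P_c = 1011 − 103.38 = 907.62 ≈ 908 mb.

908 mb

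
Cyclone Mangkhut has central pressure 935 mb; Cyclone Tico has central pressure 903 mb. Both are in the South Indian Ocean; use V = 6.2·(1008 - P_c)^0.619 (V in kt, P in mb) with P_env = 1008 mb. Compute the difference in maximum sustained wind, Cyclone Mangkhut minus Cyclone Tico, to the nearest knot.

-22 kt

Cyclone Mangkhut: ΔP = 73; V ≈ 6.2 × 73^0.619 ≈ 88.27 kt.
Cyclone Tico: ΔP = 105; V ≈ 6.2 × 105^0.619 ≈ 110.54 kt.
Difference ≈ 88.27 − 110.54 = -22.27 → -22 kt.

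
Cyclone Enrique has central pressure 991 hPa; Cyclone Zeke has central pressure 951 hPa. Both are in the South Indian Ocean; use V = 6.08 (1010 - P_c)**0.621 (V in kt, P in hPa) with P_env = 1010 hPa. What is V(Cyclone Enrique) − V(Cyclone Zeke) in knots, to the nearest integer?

-39 kt

Cyclone Enrique: ΔP = 19; V ≈ 6.08 × 19^0.621 ≈ 37.85 kt.
Cyclone Zeke: ΔP = 59; V ≈ 6.08 × 59^0.621 ≈ 76.49 kt.
Difference ≈ 37.85 − 76.49 = -38.64 → -39 kt.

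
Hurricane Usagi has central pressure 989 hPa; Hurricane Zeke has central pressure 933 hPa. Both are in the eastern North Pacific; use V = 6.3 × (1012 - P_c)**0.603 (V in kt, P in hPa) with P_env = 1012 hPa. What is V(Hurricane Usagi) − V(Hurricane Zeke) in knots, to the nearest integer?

Hurricane Usagi: ΔP = 23; V ≈ 6.3 × 23^0.603 ≈ 41.73 kt.
Hurricane Zeke: ΔP = 79; V ≈ 6.3 × 79^0.603 ≈ 87.82 kt.
Difference ≈ 41.73 − 87.82 = -46.09 → -46 kt.

-46 kt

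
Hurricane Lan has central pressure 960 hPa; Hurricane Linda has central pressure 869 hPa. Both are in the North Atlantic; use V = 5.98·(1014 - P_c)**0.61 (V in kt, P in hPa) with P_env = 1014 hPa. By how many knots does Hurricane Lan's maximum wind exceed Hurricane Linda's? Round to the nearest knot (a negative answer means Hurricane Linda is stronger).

Hurricane Lan: ΔP = 54; V ≈ 5.98 × 54^0.61 ≈ 68.15 kt.
Hurricane Linda: ΔP = 145; V ≈ 5.98 × 145^0.61 ≈ 124.49 kt.
Difference ≈ 68.15 − 124.49 = -56.34 → -56 kt.

-56 kt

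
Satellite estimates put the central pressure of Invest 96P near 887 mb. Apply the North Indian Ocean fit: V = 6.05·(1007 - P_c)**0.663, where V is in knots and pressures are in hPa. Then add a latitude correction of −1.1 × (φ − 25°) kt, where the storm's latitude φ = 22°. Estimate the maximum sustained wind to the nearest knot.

ΔP = 1007 − 887 = 120 mb.
120^0.663 ≈ 23.905.
V ≈ 6.05 × 23.905 ≈ 144.6 kt.
Latitude correction: −1.1 × (22 − 25) = 3.3 kt.
Corrected V ≈ 147.9 kt → 148 kt.

148 kt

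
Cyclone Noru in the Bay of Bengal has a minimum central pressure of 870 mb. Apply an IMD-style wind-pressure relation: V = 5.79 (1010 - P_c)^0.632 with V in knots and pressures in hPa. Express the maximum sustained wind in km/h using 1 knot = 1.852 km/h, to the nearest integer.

ΔP = 1010 − 870 = 140 mb.
V ≈ 5.79 × 140^0.632 = 5.79 × 22.717 ≈ 131.532 kt.
131.532 × 1.852 ≈ 243.60 km/h → 244 km/h.

244 km/h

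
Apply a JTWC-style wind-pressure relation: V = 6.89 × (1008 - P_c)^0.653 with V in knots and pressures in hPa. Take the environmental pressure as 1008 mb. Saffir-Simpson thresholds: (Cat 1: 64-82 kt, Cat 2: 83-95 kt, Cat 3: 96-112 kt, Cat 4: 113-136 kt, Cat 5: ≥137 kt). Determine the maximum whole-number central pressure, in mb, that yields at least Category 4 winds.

935 mb

Category 4 begins at V = 113 kt.
Required ΔP = (113/6.89)^(1/0.653) = 16.401^1.531 ≈ 72.51 mb.
P_c ≤ 1008 − 72.51 = 935.49, so the highest integer P_c is 935 mb.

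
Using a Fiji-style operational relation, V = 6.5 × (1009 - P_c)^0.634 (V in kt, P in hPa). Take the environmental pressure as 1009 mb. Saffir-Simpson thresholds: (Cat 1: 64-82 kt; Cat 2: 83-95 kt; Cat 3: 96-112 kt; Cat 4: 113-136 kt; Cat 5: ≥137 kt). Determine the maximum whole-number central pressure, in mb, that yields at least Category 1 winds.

Category 1 begins at V = 64 kt.
Required ΔP = (64/6.5)^(1/0.634) = 9.846^1.577 ≈ 36.87 mb.
P_c ≤ 1009 − 36.87 = 972.13, so the highest integer P_c is 972 mb.

972 mb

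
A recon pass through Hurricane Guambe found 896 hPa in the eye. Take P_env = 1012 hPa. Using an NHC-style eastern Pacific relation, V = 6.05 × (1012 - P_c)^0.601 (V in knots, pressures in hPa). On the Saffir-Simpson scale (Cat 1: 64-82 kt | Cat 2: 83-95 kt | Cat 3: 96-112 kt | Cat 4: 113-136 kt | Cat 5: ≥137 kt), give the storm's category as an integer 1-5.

3

ΔP = 1012 − 896 = 116 hPa.
V ≈ 6.05 × 116^0.601 = 6.05 × 17.41 ≈ 105 kt.
105 kt falls in the Category 3 band.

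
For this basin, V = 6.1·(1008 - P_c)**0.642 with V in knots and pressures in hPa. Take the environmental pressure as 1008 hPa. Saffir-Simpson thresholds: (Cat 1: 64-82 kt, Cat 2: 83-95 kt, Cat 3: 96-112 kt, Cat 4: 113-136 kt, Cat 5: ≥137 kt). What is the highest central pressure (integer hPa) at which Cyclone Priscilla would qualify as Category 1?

969 hPa

Category 1 begins at V = 64 kt.
Required ΔP = (64/6.1)^(1/0.642) = 10.492^1.558 ≈ 38.91 hPa.
P_c ≤ 1008 − 38.91 = 969.09, so the highest integer P_c is 969 hPa.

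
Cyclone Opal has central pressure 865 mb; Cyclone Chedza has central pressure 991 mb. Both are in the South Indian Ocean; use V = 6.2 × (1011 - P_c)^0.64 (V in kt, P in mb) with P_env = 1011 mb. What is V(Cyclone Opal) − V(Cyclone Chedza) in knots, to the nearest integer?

Cyclone Opal: ΔP = 146; V ≈ 6.2 × 146^0.64 ≈ 150.51 kt.
Cyclone Chedza: ΔP = 20; V ≈ 6.2 × 20^0.64 ≈ 42.17 kt.
Difference ≈ 150.51 − 42.17 = 108.34 → 108 kt.

108 kt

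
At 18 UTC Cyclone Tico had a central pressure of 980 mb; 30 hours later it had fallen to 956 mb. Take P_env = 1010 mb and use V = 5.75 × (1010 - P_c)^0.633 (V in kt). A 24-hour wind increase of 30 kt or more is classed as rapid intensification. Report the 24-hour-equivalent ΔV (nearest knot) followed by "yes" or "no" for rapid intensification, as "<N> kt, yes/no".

18 kt, no

V₁: ΔP = 30, V ≈ 5.75 × 30^0.633 ≈ 49.51 kt.
V₂: ΔP = 54, V ≈ 5.75 × 54^0.633 ≈ 71.82 kt.
ΔV over 30 h = 22.31 kt → 24 h equivalent = 22.31 × 24/30 ≈ 17.85 kt.
18 kt < 30 kt ⇒ not rapid intensification.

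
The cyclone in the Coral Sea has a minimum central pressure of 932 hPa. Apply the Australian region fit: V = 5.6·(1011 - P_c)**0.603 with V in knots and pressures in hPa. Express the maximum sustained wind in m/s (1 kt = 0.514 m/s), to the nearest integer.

ΔP = 1011 − 932 = 79 hPa.
V ≈ 5.6 × 79^0.603 = 5.6 × 13.940 ≈ 78.065 kt.
78.065 × 0.514 ≈ 40.13 m/s → 40 m/s.

40 m/s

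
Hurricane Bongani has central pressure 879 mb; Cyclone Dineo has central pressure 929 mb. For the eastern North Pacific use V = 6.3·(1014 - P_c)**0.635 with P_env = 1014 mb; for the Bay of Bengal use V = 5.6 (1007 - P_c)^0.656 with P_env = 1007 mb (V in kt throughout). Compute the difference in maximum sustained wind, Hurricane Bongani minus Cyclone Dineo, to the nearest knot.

44 kt

Hurricane Bongani: ΔP = 135; V ≈ 6.3 × 135^0.635 ≈ 141.94 kt.
Cyclone Dineo: ΔP = 78; V ≈ 5.6 × 78^0.656 ≈ 97.59 kt.
Difference ≈ 141.94 − 97.59 = 44.35 → 44 kt.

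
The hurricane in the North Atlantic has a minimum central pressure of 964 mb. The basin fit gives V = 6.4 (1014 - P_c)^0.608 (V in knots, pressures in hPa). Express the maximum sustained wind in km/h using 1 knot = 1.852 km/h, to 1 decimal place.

ΔP = 1014 − 964 = 50 mb.
V ≈ 6.4 × 50^0.608 = 6.4 × 10.789 ≈ 69.048 kt.
69.048 × 1.852 ≈ 127.88 km/h → 127.9 km/h.

127.9 km/h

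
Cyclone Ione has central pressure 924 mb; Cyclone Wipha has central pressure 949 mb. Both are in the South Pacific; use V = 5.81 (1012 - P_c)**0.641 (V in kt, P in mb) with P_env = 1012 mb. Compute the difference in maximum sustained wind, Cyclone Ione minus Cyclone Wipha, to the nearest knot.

Cyclone Ione: ΔP = 88; V ≈ 5.81 × 88^0.641 ≈ 102.47 kt.
Cyclone Wipha: ΔP = 63; V ≈ 5.81 × 63^0.641 ≈ 82.71 kt.
Difference ≈ 102.47 − 82.71 = 19.76 → 20 kt.

20 kt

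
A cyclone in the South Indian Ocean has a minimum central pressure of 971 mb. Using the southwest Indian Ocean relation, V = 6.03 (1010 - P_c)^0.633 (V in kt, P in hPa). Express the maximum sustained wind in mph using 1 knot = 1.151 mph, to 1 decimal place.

70.6 mph

ΔP = 1010 − 971 = 39 mb.
V ≈ 6.03 × 39^0.633 = 6.03 × 10.166 ≈ 61.300 kt.
61.300 × 1.151 ≈ 70.56 mph → 70.6 mph.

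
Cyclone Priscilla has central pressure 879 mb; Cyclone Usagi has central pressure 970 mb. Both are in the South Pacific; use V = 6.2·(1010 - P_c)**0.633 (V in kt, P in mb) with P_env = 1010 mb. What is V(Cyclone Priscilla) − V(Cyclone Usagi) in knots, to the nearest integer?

Cyclone Priscilla: ΔP = 131; V ≈ 6.2 × 131^0.633 ≈ 135.71 kt.
Cyclone Usagi: ΔP = 40; V ≈ 6.2 × 40^0.633 ≈ 64.05 kt.
Difference ≈ 135.71 − 64.05 = 71.66 → 72 kt.

72 kt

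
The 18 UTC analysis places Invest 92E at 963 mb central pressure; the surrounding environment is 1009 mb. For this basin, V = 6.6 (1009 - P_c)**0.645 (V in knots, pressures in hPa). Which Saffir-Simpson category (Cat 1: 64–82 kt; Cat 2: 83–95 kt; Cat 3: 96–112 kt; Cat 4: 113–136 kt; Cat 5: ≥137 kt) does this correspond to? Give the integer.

1

ΔP = 1009 − 963 = 46 mb.
V ≈ 6.6 × 46^0.645 = 6.6 × 11.82 ≈ 78 kt.
78 kt falls in the Category 1 band.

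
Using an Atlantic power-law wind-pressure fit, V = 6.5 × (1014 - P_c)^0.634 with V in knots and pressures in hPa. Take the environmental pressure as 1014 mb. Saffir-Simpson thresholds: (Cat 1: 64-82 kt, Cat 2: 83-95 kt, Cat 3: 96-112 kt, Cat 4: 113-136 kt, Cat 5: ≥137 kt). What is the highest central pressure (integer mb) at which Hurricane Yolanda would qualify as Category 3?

Category 3 begins at V = 96 kt.
Required ΔP = (96/6.5)^(1/0.634) = 14.769^1.577 ≈ 69.89 mb.
P_c ≤ 1014 − 69.89 = 944.11, so the highest integer P_c is 944 mb.

944 mb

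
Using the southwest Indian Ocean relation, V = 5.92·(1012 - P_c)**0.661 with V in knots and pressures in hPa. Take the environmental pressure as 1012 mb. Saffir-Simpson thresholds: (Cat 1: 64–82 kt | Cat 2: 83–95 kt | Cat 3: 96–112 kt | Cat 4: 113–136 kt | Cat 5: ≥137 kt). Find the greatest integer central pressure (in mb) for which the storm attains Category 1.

Category 1 begins at V = 64 kt.
Required ΔP = (64/5.92)^(1/0.661) = 10.811^1.513 ≈ 36.65 mb.
P_c ≤ 1012 − 36.65 = 975.35, so the highest integer P_c is 975 mb.

975 mb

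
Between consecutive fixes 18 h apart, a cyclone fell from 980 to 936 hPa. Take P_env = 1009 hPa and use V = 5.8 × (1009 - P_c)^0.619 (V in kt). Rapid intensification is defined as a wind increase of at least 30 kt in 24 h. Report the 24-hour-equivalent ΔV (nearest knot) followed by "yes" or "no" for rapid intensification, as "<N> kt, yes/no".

48 kt, yes

V₁: ΔP = 29, V ≈ 5.8 × 29^0.619 ≈ 46.63 kt.
V₂: ΔP = 73, V ≈ 5.8 × 73^0.619 ≈ 82.57 kt.
ΔV over 18 h = 35.94 kt → 24 h equivalent = 35.94 × 24/18 ≈ 47.92 kt.
48 kt ≥ 30 kt ⇒ rapid intensification.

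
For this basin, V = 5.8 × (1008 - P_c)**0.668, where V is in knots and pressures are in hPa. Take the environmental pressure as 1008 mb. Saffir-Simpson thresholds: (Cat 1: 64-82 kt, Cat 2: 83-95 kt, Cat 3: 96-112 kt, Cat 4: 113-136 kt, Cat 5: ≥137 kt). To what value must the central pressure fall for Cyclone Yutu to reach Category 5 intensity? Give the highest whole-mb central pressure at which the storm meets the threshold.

894 mb

Category 5 begins at V = 137 kt.
Required ΔP = (137/5.8)^(1/0.668) = 23.621^1.497 ≈ 113.72 mb.
P_c ≤ 1008 − 113.72 = 894.28, so the highest integer P_c is 894 mb.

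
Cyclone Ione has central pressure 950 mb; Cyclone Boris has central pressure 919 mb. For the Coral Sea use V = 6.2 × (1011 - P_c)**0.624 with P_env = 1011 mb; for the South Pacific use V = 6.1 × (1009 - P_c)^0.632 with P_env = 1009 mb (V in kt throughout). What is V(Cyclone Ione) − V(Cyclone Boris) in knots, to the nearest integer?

-24 kt

Cyclone Ione: ΔP = 61; V ≈ 6.2 × 61^0.624 ≈ 80.62 kt.
Cyclone Boris: ΔP = 90; V ≈ 6.1 × 90^0.632 ≈ 104.81 kt.
Difference ≈ 80.62 − 104.81 = -24.19 → -24 kt.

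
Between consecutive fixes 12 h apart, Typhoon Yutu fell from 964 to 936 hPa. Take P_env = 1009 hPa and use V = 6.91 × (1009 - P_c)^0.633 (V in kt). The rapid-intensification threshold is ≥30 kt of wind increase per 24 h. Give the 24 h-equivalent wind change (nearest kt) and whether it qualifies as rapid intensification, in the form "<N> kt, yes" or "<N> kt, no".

55 kt, yes

V₁: ΔP = 45, V ≈ 6.91 × 45^0.633 ≈ 76.91 kt.
V₂: ΔP = 73, V ≈ 6.91 × 73^0.633 ≈ 104.46 kt.
ΔV over 12 h = 27.55 kt → 24 h equivalent = 27.55 × 24/12 ≈ 55.10 kt.
55 kt ≥ 30 kt ⇒ rapid intensification.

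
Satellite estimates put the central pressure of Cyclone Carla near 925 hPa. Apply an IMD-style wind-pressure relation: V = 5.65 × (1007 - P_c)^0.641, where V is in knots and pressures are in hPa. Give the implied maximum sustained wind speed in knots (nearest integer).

ΔP = 1007 − 925 = 82 hPa.
82^0.641 ≈ 16.856.
V ≈ 5.65 × 16.856 ≈ 95.2 kt.

95 kt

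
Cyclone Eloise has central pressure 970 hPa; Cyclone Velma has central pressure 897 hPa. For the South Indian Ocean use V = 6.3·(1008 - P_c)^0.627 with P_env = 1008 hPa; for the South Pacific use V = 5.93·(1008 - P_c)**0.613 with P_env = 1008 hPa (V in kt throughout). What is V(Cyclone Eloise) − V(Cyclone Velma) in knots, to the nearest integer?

Cyclone Eloise: ΔP = 38; V ≈ 6.3 × 38^0.627 ≈ 61.64 kt.
Cyclone Velma: ΔP = 111; V ≈ 5.93 × 111^0.613 ≈ 106.37 kt.
Difference ≈ 61.64 − 106.37 = -44.73 → -45 kt.

-45 kt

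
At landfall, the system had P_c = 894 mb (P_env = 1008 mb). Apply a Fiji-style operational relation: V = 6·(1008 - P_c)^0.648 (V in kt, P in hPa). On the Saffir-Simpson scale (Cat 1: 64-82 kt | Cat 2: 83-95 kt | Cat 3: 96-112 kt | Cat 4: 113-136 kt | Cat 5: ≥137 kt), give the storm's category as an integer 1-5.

ΔP = 1008 − 894 = 114 mb.
V ≈ 6 × 114^0.648 = 6 × 21.52 ≈ 129 kt.
129 kt falls in the Category 4 band.

4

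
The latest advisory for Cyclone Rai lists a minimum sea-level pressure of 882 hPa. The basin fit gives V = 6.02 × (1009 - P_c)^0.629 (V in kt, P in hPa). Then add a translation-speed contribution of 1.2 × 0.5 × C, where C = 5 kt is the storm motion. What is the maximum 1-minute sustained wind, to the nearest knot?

130 kt

ΔP = 1009 − 882 = 127 hPa.
127^0.629 ≈ 21.052.
V ≈ 6.02 × 21.052 ≈ 126.7 kt.
Translation term: 1.2 × 0.5 × 5 = 3 kt.
Corrected V ≈ 129.7 kt → 130 kt.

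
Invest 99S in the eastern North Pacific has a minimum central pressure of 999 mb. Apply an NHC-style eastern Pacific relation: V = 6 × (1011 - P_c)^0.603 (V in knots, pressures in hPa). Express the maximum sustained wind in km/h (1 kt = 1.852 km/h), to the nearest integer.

ΔP = 1011 − 999 = 12 mb.
V ≈ 6 × 12^0.603 = 6 × 4.475 ≈ 26.847 kt.
26.847 × 1.852 ≈ 49.72 km/h → 50 km/h.

50 km/h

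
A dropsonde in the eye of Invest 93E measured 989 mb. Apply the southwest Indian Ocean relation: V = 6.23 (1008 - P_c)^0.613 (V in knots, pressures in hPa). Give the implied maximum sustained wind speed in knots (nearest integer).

ΔP = 1008 − 989 = 19 mb.
19^0.613 ≈ 6.080.
V ≈ 6.23 × 6.080 ≈ 37.9 kt.

38 kt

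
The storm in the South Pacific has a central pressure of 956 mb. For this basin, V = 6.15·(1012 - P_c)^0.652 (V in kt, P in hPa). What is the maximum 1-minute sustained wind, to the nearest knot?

ΔP = 1012 − 956 = 56 mb.
56^0.652 ≈ 13.798.
V ≈ 6.15 × 13.798 ≈ 84.9 kt.

85 kt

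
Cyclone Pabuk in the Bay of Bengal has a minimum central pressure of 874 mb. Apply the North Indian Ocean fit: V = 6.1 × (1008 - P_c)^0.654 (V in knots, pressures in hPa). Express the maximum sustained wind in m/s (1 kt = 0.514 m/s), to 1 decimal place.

77.2 m/s

ΔP = 1008 − 874 = 134 mb.
V ≈ 6.1 × 134^0.654 = 6.1 × 24.611 ≈ 150.126 kt.
150.126 × 0.514 ≈ 77.16 m/s → 77.2 m/s.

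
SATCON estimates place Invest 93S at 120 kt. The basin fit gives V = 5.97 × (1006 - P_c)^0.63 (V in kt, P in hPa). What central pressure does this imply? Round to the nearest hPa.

ΔP = (V / 5.97)^(1/0.63) = (120/5.97)^1.587.
120/5.97 = 20.101; 20.101^1.587 ≈ 117.11 hPa.
P_c = 1006 − 117.11 = 888.89 ≈ 889 hPa.

889 hPa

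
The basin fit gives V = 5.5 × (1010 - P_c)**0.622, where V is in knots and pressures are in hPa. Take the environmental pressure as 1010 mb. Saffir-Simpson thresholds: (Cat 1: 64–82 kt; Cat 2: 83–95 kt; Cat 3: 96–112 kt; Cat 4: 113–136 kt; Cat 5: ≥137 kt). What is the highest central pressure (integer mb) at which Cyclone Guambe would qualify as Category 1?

Category 1 begins at V = 64 kt.
Required ΔP = (64/5.5)^(1/0.622) = 11.636^1.608 ≈ 51.71 mb.
P_c ≤ 1010 − 51.71 = 958.29, so the highest integer P_c is 958 mb.

958 mb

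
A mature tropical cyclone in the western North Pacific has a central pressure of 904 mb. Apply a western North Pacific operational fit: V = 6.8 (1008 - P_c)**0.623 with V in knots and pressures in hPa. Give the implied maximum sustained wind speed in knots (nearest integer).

ΔP = 1008 − 904 = 104 mb.
104^0.623 ≈ 18.056.
V ≈ 6.8 × 18.056 ≈ 122.8 kt.

123 kt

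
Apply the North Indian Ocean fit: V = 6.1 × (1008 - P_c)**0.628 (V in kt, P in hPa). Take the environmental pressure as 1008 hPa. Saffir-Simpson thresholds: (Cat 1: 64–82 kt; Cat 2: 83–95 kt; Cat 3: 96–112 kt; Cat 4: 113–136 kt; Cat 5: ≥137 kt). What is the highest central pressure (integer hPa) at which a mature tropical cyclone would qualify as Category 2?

Category 2 begins at V = 83 kt.
Required ΔP = (83/6.1)^(1/0.628) = 13.607^1.592 ≈ 63.88 hPa.
P_c ≤ 1008 − 63.88 = 944.12, so the highest integer P_c is 944 hPa.

944 hPa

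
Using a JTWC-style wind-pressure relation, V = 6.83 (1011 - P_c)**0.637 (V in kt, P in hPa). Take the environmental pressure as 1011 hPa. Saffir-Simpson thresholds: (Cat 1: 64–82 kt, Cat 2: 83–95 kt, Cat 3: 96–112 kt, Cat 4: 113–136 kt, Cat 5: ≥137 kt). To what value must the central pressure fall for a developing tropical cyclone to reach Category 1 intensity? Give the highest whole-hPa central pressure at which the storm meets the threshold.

Category 1 begins at V = 64 kt.
Required ΔP = (64/6.83)^(1/0.637) = 9.370^1.570 ≈ 33.54 hPa.
P_c ≤ 1011 − 33.54 = 977.46, so the highest integer P_c is 977 hPa.

977 hPa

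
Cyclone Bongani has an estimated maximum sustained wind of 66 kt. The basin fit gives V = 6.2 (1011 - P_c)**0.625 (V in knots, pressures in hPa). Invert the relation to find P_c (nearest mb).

ΔP = (V / 6.2)^(1/0.625) = (66/6.2)^1.600.
66/6.2 = 10.645; 10.645^1.600 ≈ 44.00 mb.
P_c = 1011 − 44.00 = 967.00 ≈ 967 mb.

967 mb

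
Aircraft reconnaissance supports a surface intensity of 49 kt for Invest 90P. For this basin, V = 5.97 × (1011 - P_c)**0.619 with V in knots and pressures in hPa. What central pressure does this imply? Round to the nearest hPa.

ΔP = (V / 5.97)^(1/0.619) = (49/5.97)^1.616.
49/5.97 = 8.208; 8.208^1.616 ≈ 29.99 hPa.
P_c = 1011 − 29.99 = 981.01 ≈ 981 hPa.

981 hPa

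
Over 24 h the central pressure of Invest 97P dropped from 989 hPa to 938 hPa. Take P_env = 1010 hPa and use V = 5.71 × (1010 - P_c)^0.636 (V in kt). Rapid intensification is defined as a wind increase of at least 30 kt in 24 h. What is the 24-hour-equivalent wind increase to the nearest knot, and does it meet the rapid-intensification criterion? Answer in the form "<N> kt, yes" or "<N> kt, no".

47 kt, yes

V₁: ΔP = 21, V ≈ 5.71 × 21^0.636 ≈ 39.59 kt.
V₂: ΔP = 72, V ≈ 5.71 × 72^0.636 ≈ 86.68 kt.
ΔV over 24 h = 47.09 kt → 24 h equivalent = 47.09 × 24/24 ≈ 47.09 kt.
47 kt ≥ 30 kt ⇒ rapid intensification.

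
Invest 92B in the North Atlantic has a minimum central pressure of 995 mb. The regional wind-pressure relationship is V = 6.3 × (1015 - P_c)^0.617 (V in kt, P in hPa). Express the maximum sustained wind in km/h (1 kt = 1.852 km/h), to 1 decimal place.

74.1 km/h

ΔP = 1015 − 995 = 20 mb.
V ≈ 6.3 × 20^0.617 = 6.3 × 6.349 ≈ 40.001 kt.
40.001 × 1.852 ≈ 74.08 km/h → 74.1 km/h.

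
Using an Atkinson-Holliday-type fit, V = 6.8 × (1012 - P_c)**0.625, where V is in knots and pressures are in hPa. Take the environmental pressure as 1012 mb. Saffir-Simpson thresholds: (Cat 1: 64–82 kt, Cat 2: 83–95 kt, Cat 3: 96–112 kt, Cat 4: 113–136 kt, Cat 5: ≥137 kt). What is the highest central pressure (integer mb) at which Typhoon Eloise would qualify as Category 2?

Category 2 begins at V = 83 kt.
Required ΔP = (83/6.8)^(1/0.625) = 12.206^1.600 ≈ 54.77 mb.
P_c ≤ 1012 − 54.77 = 957.23, so the highest integer P_c is 957 mb.

957 mb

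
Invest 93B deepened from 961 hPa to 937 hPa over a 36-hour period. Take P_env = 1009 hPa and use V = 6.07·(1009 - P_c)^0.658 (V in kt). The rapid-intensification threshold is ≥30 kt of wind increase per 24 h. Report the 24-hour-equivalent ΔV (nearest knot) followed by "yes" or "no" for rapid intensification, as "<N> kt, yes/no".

V₁: ΔP = 48, V ≈ 6.07 × 48^0.658 ≈ 77.53 kt.
V₂: ΔP = 72, V ≈ 6.07 × 72^0.658 ≈ 101.23 kt.
ΔV over 36 h = 23.70 kt → 24 h equivalent = 23.70 × 24/36 ≈ 15.80 kt.
16 kt < 30 kt ⇒ not rapid intensification.

16 kt, no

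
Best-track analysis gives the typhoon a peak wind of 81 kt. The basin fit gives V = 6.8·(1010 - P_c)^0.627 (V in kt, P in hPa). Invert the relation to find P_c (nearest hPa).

958 hPa

ΔP = (V / 6.8)^(1/0.627) = (81/6.8)^1.595.
81/6.8 = 11.912; 11.912^1.595 ≈ 52.01 hPa.
P_c = 1010 − 52.01 = 957.99 ≈ 958 hPa.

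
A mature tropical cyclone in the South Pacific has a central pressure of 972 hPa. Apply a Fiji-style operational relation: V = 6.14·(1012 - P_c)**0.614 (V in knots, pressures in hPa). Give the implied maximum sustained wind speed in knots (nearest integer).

59 kt

ΔP = 1012 − 972 = 40 hPa.
40^0.614 ≈ 9.631.
V ≈ 6.14 × 9.631 ≈ 59.1 kt.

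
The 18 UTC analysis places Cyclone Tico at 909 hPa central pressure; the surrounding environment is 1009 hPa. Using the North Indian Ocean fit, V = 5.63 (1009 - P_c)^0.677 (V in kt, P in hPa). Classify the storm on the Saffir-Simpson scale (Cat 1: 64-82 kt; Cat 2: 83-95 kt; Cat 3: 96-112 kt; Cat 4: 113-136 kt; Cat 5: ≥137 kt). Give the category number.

ΔP = 1009 − 909 = 100 hPa.
V ≈ 5.63 × 100^0.677 = 5.63 × 22.59 ≈ 127 kt.
127 kt falls in the Category 4 band.

4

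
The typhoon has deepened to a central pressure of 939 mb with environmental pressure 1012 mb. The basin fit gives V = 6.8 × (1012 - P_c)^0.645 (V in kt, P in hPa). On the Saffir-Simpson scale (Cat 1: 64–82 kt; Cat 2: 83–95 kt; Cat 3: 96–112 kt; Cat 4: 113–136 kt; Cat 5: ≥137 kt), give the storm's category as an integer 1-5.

3

ΔP = 1012 − 939 = 73 mb.
V ≈ 6.8 × 73^0.645 = 6.8 × 15.92 ≈ 108 kt.
108 kt falls in the Category 3 band.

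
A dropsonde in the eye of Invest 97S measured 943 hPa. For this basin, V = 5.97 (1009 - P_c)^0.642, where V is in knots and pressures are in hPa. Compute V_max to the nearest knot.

88 kt

ΔP = 1009 − 943 = 66 hPa.
66^0.642 ≈ 14.728.
V ≈ 5.97 × 14.728 ≈ 87.9 kt.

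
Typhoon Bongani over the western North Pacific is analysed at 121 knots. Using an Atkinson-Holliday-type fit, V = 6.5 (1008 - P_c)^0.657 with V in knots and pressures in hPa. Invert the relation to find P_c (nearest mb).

922 mb

ΔP = (V / 6.5)^(1/0.657) = (121/6.5)^1.522.
121/6.5 = 18.615; 18.615^1.522 ≈ 85.67 mb.
P_c = 1008 − 85.67 = 922.33 ≈ 922 mb.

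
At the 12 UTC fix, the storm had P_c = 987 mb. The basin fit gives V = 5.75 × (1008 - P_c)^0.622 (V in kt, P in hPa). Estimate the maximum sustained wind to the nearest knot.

38 kt

ΔP = 1008 − 987 = 21 mb.
21^0.622 ≈ 6.644.
V ≈ 5.75 × 6.644 ≈ 38.2 kt.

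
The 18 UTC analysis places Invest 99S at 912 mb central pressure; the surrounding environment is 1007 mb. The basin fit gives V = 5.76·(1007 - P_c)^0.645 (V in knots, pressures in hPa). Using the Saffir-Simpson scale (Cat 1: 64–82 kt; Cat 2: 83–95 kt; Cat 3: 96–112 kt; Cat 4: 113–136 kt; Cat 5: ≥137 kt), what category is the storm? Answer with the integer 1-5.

ΔP = 1007 − 912 = 95 mb.
V ≈ 5.76 × 95^0.645 = 5.76 × 18.86 ≈ 109 kt.
109 kt falls in the Category 3 band.

3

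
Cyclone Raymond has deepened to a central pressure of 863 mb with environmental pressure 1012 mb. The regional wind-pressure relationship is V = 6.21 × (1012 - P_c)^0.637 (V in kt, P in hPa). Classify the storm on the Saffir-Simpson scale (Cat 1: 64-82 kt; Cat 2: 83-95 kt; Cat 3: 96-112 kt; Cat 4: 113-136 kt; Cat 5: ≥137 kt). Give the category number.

ΔP = 1012 − 863 = 149 mb.
V ≈ 6.21 × 149^0.637 = 6.21 × 24.23 ≈ 150 kt.
150 kt falls in the Category 5 band.

5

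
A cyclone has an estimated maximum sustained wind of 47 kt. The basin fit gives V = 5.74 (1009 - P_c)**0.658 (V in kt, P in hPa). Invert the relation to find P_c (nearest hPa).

985 hPa

ΔP = (V / 5.74)^(1/0.658) = (47/5.74)^1.520.
47/5.74 = 8.188; 8.188^1.520 ≈ 24.42 hPa.
P_c = 1009 − 24.42 = 984.58 ≈ 985 hPa.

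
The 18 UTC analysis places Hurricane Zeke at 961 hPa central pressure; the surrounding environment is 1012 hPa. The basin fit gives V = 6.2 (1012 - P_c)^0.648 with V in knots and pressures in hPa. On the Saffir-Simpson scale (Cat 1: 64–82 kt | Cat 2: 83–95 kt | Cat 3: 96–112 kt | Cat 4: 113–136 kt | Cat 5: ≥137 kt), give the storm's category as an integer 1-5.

ΔP = 1012 − 961 = 51 hPa.
V ≈ 6.2 × 51^0.648 = 6.2 × 12.78 ≈ 79 kt.
79 kt falls in the Category 1 band.

1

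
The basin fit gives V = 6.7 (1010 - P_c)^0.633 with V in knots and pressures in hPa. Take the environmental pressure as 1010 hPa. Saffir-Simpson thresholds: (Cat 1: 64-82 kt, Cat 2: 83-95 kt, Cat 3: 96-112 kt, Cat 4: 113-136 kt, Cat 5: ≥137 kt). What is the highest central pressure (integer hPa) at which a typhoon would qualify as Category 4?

923 hPa

Category 4 begins at V = 113 kt.
Required ΔP = (113/6.7)^(1/0.633) = 16.866^1.580 ≈ 86.77 hPa.
P_c ≤ 1010 − 86.77 = 923.23, so the highest integer P_c is 923 hPa.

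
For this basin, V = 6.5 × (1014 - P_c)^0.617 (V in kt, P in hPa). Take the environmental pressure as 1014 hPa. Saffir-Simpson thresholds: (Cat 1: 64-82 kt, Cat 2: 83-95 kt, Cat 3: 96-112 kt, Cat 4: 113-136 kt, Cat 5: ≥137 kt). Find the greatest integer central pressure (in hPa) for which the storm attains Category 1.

Category 1 begins at V = 64 kt.
Required ΔP = (64/6.5)^(1/0.617) = 9.846^1.621 ≈ 40.72 hPa.
P_c ≤ 1014 − 40.72 = 973.28, so the highest integer P_c is 973 hPa.

973 hPa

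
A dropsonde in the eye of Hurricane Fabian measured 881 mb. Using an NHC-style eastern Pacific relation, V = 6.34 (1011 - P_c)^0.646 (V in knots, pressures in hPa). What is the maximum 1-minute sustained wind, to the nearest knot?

ΔP = 1011 − 881 = 130 mb.
130^0.646 ≈ 23.206.
V ≈ 6.34 × 23.206 ≈ 147.1 kt.

147 kt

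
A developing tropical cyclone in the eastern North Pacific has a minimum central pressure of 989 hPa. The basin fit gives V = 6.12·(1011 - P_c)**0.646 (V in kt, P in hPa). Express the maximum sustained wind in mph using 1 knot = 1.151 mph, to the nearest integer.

ΔP = 1011 − 989 = 22 hPa.
V ≈ 6.12 × 22^0.646 = 6.12 × 7.366 ≈ 45.077 kt.
45.077 × 1.151 ≈ 51.88 mph → 52 mph.

52 mph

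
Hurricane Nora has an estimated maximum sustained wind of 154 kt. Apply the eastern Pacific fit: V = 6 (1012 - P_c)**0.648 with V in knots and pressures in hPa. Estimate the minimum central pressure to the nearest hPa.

ΔP = (V / 6)^(1/0.648) = (154/6)^1.543.
154/6 = 25.667; 25.667^1.543 ≈ 149.61 hPa.
P_c = 1012 − 149.61 = 862.39 ≈ 862 hPa.

862 hPa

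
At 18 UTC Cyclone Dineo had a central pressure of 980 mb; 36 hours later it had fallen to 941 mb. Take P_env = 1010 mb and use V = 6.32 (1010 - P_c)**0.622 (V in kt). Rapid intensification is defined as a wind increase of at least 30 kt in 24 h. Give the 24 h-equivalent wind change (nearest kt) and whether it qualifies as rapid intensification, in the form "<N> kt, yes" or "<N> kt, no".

24 kt, no

V₁: ΔP = 30, V ≈ 6.32 × 30^0.622 ≈ 52.42 kt.
V₂: ΔP = 69, V ≈ 6.32 × 69^0.622 ≈ 88.00 kt.
ΔV over 36 h = 35.58 kt → 24 h equivalent = 35.58 × 24/36 ≈ 23.72 kt.
24 kt < 30 kt ⇒ not rapid intensification.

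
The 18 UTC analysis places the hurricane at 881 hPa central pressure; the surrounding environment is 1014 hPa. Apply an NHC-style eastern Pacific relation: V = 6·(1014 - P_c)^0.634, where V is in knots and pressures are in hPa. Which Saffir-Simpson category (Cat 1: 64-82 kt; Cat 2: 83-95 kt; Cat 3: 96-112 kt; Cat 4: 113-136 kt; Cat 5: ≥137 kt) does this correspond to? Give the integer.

ΔP = 1014 − 881 = 133 hPa.
V ≈ 6 × 133^0.634 = 6 × 22.21 ≈ 133 kt.
133 kt falls in the Category 4 band.

4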